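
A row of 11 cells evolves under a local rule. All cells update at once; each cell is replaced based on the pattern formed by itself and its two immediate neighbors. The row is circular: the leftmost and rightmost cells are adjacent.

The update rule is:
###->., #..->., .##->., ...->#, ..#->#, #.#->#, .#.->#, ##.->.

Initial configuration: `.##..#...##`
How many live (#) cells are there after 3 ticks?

tick 1: #...##.##..
tick 2: #.##..#...#
tick 3: .#...##.##.
count of #: 5

5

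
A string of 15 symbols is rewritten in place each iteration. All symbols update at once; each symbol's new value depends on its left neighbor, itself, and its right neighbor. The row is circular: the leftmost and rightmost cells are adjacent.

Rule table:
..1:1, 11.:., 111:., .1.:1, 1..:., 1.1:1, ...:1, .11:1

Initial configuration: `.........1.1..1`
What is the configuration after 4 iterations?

..11.........11

.11111111111.11
11..........11.
1..1111111111.1
..11.........11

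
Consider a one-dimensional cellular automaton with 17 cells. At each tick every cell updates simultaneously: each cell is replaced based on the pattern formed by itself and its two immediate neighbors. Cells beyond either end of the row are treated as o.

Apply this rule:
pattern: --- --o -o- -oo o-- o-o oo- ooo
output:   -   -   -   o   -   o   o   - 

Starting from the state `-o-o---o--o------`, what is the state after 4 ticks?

o----------------

tick 1: o-o--------------
tick 2: oo---------------
tick 3: -o---------------
tick 4: o----------------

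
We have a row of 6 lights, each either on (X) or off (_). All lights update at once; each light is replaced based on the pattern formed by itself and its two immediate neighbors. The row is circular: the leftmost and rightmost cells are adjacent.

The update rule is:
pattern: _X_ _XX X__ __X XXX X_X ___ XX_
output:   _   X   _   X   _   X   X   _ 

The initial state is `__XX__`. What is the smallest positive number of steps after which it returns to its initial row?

step 1: XXX__X
step 2: ____XX
step 3: _XXXX_
step 4: XX____
step 5: X__XXX
step 6: __XX__

6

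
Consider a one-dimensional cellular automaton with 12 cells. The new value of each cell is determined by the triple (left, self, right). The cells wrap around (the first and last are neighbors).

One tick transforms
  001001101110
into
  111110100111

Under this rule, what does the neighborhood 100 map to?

1

At position 3 the neighborhood is 100; the next row has 1 there.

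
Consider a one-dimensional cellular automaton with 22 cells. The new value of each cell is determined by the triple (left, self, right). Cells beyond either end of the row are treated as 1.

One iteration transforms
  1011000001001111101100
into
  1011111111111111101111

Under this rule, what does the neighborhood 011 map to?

1

At position 2 the neighborhood is 011; the next row has 1 there.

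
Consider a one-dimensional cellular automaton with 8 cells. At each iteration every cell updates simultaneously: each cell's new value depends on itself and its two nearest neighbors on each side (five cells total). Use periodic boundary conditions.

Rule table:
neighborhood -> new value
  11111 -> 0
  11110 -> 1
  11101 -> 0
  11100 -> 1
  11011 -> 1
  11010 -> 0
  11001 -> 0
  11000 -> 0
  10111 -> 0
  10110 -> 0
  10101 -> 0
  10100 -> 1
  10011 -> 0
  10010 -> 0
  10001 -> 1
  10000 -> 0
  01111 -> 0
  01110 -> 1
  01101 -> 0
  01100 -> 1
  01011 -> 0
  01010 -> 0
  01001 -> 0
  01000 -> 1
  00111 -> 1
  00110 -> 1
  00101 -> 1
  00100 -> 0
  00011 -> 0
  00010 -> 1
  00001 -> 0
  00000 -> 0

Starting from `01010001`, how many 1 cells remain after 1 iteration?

5

iteration 1: 00011111
count of 1: 5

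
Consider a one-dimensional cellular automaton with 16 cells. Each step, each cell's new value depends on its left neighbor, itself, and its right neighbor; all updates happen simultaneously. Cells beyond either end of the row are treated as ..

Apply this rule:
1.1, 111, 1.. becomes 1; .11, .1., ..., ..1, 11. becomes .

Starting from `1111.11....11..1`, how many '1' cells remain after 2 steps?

4

.11.1..1.....1..
...1.1..1.....1.
count of 1: 4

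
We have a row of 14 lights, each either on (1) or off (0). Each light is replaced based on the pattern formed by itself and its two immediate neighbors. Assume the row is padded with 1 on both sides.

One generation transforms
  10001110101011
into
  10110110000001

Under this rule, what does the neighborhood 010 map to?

0

At position 8 the neighborhood is 010; the next row has 0 there.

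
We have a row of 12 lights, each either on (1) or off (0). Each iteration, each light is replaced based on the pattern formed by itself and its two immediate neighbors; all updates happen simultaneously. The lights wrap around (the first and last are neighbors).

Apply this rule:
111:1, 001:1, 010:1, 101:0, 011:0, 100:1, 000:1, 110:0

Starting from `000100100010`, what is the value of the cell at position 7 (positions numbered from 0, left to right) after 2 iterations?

111111111111
111111111111
position 7 holds 1

1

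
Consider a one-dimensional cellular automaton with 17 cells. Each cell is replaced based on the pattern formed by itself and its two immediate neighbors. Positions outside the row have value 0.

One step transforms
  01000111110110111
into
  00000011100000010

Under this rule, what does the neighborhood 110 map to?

0

At position 9 the neighborhood is 110; the next row has 0 there.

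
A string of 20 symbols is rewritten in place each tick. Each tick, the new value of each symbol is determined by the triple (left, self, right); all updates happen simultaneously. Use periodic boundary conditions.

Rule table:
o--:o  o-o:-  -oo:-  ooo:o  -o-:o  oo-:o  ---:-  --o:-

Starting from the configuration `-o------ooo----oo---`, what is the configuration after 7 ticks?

--oo---oo------ooo--

-oo------ooo----oo--
--oo------ooo----oo-
---oo------ooo----oo
o---oo------ooo----o
oo---oo------ooo----
-oo---oo------ooo---
--oo---oo------ooo--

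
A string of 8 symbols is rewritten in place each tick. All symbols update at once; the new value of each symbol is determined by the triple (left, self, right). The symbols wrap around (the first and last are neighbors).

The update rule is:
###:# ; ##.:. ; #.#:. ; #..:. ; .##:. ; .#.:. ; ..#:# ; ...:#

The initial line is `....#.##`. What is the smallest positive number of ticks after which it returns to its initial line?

tick 1: .###....
tick 2: #.#..###
tick 3: ....#.##

3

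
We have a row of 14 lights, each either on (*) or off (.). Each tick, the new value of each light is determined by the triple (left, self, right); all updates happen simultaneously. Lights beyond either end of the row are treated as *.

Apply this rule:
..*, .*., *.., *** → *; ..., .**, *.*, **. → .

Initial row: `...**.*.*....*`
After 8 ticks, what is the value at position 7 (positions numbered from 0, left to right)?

.

*.*...*.**..*.
..**.**...***.
**.....*.*.*..
*.*...**.*.***
..**.*...*..**
**...**.****.*
*.*.*....**...
..*.**..*..*.*
position 7 holds .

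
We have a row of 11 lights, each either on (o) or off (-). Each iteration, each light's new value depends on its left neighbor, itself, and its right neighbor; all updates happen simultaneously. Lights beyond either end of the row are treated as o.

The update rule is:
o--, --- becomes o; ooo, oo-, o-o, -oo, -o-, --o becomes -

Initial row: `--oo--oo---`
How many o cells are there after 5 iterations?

o---o---oo-
-oo--oo----
---o---ooo-
oo--oo-----
--o---oooo-
count of o: 5

5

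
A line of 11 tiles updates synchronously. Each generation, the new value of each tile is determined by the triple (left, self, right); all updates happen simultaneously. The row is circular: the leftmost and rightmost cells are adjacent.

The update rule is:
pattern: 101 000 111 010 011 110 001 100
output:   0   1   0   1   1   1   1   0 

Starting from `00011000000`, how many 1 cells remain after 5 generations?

8

11111011111
00001010000
11111010111
00001010100
11111010101
count of 1: 8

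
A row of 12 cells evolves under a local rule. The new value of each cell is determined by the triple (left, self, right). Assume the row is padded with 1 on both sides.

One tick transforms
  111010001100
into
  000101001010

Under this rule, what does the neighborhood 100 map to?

At position 5 the neighborhood is 100; the next row has 1 there.

1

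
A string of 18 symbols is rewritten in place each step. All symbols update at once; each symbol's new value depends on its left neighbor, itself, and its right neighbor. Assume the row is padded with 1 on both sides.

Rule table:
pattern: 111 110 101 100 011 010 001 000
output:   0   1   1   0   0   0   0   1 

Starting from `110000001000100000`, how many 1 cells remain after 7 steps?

12

step 1: 010111100010001110
step 2: 101000101000100011
step 3: 110010010010001000
step 4: 010000000000100010
step 5: 100111111110001001
step 6: 100000000010100000
step 7: 101111111001001110
count of 1: 12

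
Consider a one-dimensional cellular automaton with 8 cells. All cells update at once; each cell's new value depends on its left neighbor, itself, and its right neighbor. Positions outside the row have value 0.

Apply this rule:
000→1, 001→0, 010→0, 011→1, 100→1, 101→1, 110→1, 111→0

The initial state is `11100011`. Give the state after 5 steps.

00101111

10111011
01101111
01111001
01001100
00101111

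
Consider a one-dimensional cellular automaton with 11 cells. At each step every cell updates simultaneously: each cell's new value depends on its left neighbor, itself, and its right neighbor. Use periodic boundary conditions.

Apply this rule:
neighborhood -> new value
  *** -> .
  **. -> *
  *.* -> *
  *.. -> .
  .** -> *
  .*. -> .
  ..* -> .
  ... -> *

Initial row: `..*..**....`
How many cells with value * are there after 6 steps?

*....**.***
*.**.****..
.*****..*..
.*...*....*
*..*...**..
.....*.**..
count of *: 3

3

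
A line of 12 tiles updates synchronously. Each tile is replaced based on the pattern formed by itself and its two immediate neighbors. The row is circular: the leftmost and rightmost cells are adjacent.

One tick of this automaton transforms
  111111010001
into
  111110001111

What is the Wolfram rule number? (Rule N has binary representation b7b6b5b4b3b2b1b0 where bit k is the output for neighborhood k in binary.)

position 0: 111 → 1  (bit 7 = 1)
position 5: 110 → 0  (bit 6 = 0)
position 6: 101 → 0  (bit 5 = 0)
position 8: 100 → 1  (bit 4 = 1)
position 11: 011 → 1  (bit 3 = 1)
position 7: 010 → 0  (bit 2 = 0)
position 10: 001 → 1  (bit 1 = 1)
position 9: 000 → 1  (bit 0 = 1)
bits b7..b0 = 10011011 = 155

155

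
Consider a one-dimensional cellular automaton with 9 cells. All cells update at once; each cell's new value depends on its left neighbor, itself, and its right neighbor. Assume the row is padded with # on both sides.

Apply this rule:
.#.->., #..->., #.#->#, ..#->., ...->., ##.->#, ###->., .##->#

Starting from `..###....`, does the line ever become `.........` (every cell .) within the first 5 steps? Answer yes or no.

yes

..#.#....
...#.....
.........
all cells are . at step 3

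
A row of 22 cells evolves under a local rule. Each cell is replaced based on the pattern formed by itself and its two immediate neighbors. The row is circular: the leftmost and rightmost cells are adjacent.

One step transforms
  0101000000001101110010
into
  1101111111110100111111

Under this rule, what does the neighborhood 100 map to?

At position 4 the neighborhood is 100; the next row has 1 there.

1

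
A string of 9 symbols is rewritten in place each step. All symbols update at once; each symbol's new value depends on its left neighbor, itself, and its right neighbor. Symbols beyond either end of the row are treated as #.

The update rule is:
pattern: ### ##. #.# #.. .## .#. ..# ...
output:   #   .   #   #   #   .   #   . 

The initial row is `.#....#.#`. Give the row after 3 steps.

#.#..#.##
.#.##.###
#.##.####

#.##.####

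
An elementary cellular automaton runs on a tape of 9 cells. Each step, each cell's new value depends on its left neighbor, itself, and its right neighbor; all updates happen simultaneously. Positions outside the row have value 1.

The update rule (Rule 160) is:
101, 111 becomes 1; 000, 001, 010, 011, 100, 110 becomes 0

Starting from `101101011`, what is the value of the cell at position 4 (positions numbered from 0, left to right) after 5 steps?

0

010010101
100001010
000000101
000000010
000000001
position 4 holds 0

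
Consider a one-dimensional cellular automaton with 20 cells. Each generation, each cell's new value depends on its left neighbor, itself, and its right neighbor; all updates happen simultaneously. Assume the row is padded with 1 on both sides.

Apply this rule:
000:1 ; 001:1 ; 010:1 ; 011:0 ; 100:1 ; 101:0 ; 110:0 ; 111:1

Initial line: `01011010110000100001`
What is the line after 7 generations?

00100100111111011111

generation 1: 01000010001111111110
generation 2: 01111111110111111100
generation 3: 00111111100011111011
generation 4: 11011111011101110001
generation 5: 10001110001000101110
generation 6: 01110101111111100100
generation 7: 00100100111111011111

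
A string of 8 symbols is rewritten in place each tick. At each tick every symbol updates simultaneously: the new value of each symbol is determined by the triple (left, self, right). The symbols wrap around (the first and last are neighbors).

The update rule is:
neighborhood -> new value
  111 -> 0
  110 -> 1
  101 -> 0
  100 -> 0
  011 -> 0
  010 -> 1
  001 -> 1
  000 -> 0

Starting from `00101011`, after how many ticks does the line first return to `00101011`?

01101001
00101011

2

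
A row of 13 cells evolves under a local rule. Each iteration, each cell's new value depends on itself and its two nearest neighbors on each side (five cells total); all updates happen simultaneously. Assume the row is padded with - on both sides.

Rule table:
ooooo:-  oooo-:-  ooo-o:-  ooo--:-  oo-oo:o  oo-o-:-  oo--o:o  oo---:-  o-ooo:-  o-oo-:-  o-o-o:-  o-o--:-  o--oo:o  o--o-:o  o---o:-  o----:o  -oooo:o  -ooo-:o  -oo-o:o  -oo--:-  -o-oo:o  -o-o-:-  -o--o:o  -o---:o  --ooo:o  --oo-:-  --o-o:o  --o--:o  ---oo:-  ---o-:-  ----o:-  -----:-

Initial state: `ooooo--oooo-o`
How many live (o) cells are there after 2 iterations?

3

oo---oooo----
-----oo---o--
count of o: 3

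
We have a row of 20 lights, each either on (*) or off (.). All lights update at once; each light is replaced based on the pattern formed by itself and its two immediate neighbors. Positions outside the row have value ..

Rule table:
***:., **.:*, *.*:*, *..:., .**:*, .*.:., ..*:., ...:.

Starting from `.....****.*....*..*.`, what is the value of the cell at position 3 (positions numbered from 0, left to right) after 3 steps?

.....*..**..........
........**..........
........**..........
position 3 holds .

.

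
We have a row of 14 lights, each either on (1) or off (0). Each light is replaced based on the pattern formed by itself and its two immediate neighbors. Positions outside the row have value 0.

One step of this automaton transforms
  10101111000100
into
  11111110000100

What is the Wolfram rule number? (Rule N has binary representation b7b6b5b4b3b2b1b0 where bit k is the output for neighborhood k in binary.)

172

position 5: 111 → 1  (bit 7 = 1)
position 7: 110 → 0  (bit 6 = 0)
position 1: 101 → 1  (bit 5 = 1)
position 8: 100 → 0  (bit 4 = 0)
position 4: 011 → 1  (bit 3 = 1)
position 0: 010 → 1  (bit 2 = 1)
position 10: 001 → 0  (bit 1 = 0)
position 9: 000 → 0  (bit 0 = 0)
bits b7..b0 = 10101100 = 172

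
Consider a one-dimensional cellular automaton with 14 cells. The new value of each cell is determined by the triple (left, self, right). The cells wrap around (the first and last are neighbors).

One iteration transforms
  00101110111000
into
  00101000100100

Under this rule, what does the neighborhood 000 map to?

At position 0 the neighborhood is 000; the next row has 0 there.

0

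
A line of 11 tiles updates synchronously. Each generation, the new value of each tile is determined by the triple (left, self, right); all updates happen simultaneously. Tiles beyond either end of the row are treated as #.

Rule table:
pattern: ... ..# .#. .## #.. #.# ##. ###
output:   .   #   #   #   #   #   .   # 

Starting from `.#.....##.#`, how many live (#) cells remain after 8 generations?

10

###...##.##
##.#.##.###
#.####.####
.####.#####
####.######
###.#######
##.########
#.#########
count of #: 10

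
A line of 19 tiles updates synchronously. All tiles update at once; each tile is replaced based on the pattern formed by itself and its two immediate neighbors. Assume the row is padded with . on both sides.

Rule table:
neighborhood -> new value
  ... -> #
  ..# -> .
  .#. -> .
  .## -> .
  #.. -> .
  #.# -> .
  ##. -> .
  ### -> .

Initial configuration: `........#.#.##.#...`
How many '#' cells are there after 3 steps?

9

#######..........##
........########...
#######..........##
count of #: 9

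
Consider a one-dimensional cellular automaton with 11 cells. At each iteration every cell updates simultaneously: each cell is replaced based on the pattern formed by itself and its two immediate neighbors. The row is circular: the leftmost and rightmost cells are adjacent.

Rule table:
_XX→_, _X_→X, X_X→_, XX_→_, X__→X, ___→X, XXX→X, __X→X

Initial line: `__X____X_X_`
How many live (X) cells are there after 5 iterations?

XXXXXXXX_XX
XXXXXXX___X
XXXXXX_XXX_
_XXXX___X__
X_XX_XXXXXX
count of X: 9

9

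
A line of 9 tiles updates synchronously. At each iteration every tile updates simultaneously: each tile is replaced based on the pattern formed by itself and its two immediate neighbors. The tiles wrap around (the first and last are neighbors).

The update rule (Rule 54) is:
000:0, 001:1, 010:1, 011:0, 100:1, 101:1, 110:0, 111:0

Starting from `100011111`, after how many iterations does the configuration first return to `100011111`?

4

010100000
111110000
000001001
100011111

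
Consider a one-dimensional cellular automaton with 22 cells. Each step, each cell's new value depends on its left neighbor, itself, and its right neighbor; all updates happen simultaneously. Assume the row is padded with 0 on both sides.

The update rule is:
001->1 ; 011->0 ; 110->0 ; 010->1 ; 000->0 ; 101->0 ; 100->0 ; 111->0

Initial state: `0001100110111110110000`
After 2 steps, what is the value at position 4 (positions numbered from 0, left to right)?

0010001000000000000000
0110011000000000000000
position 4 holds 0

0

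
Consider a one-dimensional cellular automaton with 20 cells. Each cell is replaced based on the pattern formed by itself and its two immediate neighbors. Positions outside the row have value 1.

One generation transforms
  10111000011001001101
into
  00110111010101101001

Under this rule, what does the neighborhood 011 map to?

At position 2 the neighborhood is 011; the next row has 1 there.

1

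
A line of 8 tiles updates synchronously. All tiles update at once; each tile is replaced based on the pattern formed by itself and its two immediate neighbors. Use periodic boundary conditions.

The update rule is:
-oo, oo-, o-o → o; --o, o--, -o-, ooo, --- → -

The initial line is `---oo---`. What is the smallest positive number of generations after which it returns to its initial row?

generation 1: ---oo---

1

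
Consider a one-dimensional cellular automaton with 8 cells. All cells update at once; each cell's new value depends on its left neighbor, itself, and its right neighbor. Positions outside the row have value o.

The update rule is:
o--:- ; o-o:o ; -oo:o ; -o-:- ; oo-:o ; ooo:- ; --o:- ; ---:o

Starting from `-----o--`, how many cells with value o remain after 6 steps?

-ooo----
oo-o-oo-
-oo-oooo
ooooo---
----o-o-
-oo--o-o
count of o: 4

4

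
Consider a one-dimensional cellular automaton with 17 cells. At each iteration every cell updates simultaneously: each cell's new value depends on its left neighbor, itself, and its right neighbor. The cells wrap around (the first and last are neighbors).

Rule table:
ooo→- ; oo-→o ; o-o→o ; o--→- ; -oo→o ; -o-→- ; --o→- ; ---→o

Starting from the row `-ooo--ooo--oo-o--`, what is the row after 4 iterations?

iteration 1: -o-o--o-o--ooo--o
iteration 2: o-o----o---o-o---
iteration 3: -o--oo---o--o--o-
iteration 4: ----oo-o---------

----oo-o---------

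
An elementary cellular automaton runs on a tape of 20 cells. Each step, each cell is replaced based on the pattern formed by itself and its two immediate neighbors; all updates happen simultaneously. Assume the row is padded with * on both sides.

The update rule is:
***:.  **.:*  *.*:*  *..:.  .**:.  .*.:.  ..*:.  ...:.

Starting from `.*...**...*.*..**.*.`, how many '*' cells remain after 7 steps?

step 1: *.....*....*....**.*
step 2: *................**.
step 3: *.................**
step 4: *...................
step 5: *...................  (fixed point — unchanged through step 7)
count of *: 1

1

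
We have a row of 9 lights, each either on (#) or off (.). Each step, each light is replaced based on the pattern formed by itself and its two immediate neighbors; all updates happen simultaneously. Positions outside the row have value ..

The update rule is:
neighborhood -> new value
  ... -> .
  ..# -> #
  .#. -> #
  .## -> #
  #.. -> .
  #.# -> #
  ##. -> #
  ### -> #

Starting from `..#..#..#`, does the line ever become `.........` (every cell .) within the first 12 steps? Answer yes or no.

no

step 1: .##.##.##
step 2: #########
step 3: #########  (fixed point — unchanged through step 12)
step 12 is #########, still not uniform .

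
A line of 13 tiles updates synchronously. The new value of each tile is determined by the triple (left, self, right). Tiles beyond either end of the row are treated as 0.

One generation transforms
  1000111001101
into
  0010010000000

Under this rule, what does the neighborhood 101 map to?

At position 11 the neighborhood is 101; the next row has 0 there.

0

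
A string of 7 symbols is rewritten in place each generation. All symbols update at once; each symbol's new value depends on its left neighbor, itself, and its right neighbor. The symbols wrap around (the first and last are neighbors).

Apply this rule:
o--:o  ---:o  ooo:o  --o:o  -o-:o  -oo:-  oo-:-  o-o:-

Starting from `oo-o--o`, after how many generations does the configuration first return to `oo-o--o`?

7

o--ooo-
ooo-o--
-o--ooo
-ooo-o-
o-o--oo
--ooo-o
oo-o--o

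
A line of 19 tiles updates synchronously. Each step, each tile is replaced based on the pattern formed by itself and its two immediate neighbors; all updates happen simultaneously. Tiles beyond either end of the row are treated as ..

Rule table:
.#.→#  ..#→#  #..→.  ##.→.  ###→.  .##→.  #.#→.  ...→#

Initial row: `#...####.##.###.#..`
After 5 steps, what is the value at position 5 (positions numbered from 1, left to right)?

#.##............#.#
#....############.#
#.###.............#
#.....#############
#.####.............
position 5 holds #

#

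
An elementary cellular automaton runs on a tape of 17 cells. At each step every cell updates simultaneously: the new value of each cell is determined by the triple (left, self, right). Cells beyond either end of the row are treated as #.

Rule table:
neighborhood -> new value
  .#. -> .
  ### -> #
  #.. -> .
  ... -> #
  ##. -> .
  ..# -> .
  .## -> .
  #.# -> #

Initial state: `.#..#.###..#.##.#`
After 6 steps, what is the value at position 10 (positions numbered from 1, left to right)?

.

#....#.#....#..#.
..##..#..##.....#
............###..
.##########..#...
#.########.....#.
.#.######..###..#
position 10 holds .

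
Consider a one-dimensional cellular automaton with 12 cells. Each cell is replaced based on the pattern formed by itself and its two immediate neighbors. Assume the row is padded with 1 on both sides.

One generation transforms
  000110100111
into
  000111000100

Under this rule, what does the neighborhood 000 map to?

At position 1 the neighborhood is 000; the next row has 0 there.

0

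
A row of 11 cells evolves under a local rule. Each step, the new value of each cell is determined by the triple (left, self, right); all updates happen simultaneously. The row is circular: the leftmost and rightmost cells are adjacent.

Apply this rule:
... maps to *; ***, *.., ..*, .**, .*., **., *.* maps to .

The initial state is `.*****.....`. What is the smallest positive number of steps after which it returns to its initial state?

.......****
.*****.....

2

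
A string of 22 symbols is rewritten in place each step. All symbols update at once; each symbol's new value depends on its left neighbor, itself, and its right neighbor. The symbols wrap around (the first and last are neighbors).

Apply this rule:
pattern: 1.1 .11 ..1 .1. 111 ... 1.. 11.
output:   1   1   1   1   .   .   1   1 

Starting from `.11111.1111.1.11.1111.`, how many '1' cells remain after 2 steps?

12

11...111..11111111..11
.11.11.1111......1111.
count of 1: 12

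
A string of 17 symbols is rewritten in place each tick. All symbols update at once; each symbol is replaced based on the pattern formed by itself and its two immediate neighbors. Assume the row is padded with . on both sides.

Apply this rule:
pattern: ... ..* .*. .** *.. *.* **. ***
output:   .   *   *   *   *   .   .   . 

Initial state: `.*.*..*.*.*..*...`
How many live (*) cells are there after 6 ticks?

**.****.*.*****..
*..*....*.*....*.
*****..**.**..***
*....***..*.***..
**..**..***.*..*.
*.***.***...*****
count of *: 12

12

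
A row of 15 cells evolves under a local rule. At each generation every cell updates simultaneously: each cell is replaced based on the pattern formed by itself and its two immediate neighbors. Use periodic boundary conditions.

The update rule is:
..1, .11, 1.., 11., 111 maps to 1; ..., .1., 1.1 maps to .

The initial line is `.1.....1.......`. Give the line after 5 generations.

..1...1...1111.

1.1...1.1......
...1.1...1....1
1.1...1.1.1..1.
...1.1.....11..
..1...1...1111.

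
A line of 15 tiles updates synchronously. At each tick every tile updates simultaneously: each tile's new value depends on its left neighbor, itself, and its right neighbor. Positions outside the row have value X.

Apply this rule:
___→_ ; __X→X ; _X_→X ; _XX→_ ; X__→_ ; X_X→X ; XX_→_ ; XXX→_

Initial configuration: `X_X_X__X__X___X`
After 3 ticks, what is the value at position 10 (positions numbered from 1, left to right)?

_XXXX_XX_XX__X_
X____X__X___XXX
____XX_XX__X___
position 10 holds _

_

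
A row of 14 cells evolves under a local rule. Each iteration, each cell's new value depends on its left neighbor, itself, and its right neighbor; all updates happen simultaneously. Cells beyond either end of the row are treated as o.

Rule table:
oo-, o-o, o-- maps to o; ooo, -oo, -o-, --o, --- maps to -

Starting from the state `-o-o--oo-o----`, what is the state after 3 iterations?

-oo-o-o--oo-o-

o-o-o--oo-o---
oo-o-o--oo-o--
-oo-o-o--oo-o-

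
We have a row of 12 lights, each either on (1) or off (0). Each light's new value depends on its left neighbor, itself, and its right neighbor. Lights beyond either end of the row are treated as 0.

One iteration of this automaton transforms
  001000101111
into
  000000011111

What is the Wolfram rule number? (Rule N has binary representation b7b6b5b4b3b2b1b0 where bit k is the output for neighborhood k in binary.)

position 9: 111 → 1  (bit 7 = 1)
position 11: 110 → 1  (bit 6 = 1)
position 7: 101 → 1  (bit 5 = 1)
position 3: 100 → 0  (bit 4 = 0)
position 8: 011 → 1  (bit 3 = 1)
position 2: 010 → 0  (bit 2 = 0)
position 1: 001 → 0  (bit 1 = 0)
position 0: 000 → 0  (bit 0 = 0)
bits b7..b0 = 11101000 = 232

232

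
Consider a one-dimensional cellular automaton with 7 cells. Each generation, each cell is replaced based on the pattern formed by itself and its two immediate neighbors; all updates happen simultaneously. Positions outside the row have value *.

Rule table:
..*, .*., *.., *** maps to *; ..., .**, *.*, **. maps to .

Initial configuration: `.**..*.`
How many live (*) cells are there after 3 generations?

generation 1: ...***.
generation 2: *.*.*..
generation 3: ..*.***
count of *: 4

4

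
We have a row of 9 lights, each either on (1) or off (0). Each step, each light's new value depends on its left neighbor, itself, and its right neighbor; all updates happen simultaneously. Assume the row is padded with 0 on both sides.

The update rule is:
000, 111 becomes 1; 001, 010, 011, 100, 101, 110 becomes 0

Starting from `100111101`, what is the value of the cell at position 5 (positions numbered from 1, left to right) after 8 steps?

000011000
111000011
010011000
000000011
111111000
011110011
001100000
100001111
position 5 holds 0

0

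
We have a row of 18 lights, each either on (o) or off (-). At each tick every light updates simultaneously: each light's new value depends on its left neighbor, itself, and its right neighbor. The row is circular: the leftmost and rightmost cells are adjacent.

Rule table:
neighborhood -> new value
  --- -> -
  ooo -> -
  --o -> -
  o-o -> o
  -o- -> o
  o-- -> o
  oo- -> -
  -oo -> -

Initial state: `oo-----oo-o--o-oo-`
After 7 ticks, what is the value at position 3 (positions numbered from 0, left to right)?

-

tick 1: --o------ooo-oo--o
tick 2: o-oo--------o--o-o
tick 3: -o--o-------oo-oo-
tick 4: -oo-oo--------o--o
tick 5: o--o--o-------oo-o
tick 6: -o-oo-oo--------o-
tick 7: -oo--o--o-------oo
position 3 holds -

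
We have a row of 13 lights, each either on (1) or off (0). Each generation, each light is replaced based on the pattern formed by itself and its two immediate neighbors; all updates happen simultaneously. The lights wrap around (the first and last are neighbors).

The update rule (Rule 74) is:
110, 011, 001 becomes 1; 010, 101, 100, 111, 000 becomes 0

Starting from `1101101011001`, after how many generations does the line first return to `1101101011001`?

39

0101100011011
0001100111011
0011101101011
0110101100011
0110001100111
0110011101101
0110110101100
1110110001100
1010110011101
1000110110101
1001110110001
1011010110011
1011000110110
0011001110110
0111011010110
1101011000110
1100011001110
1100111011010
1101101011000
1101100011001
0101100111011
0001101101011
0011101100011
0110101100111
0110001101101
0110011101100
1110110101100
1010110001101
1000110011101
1001110110101
1011010110001
1011000110011
1011001110110
0011011010110
0111011000110
1101011001110
1100011011010
1100111011000
1101101011001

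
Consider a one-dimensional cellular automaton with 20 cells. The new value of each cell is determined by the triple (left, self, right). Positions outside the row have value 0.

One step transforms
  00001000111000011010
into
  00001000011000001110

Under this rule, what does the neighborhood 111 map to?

1

At position 9 the neighborhood is 111; the next row has 1 there.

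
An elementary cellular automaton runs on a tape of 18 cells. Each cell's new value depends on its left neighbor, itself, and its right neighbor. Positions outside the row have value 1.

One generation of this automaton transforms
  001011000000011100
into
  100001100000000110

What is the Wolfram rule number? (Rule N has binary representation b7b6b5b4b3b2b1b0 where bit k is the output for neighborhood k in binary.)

position 14: 111 → 0  (bit 7 = 0)
position 5: 110 → 1  (bit 6 = 1)
position 3: 101 → 0  (bit 5 = 0)
position 0: 100 → 1  (bit 4 = 1)
position 4: 011 → 0  (bit 3 = 0)
position 2: 010 → 0  (bit 2 = 0)
position 1: 001 → 0  (bit 1 = 0)
position 7: 000 → 0  (bit 0 = 0)
bits b7..b0 = 01010000 = 80

80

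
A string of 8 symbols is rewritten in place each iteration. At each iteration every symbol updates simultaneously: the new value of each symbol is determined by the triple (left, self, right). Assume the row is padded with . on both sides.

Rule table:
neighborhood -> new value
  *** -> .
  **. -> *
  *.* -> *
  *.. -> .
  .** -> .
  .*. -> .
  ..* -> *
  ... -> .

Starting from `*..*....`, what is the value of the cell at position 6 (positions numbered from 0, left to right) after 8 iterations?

..*.....
.*......
*.......
........
........  (fixed point — unchanged through iteration 8)
position 6 holds .

.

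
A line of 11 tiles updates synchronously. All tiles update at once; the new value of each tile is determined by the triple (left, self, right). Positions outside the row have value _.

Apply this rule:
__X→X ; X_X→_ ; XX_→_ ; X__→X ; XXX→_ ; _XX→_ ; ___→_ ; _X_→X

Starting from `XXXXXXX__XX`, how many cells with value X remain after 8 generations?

_______XX__
______X__X_
_____XXXXXX
____X______
___XXX_____
__X___X____
_XXX_XXX___
X_______X__
count of X: 2

2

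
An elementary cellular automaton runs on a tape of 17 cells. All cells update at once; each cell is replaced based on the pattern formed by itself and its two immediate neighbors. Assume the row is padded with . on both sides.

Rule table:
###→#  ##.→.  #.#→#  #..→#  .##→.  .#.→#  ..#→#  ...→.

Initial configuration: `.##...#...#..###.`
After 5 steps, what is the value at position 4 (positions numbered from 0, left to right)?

#

#..#.###.####.#.#
#####.#.#.##.####
.###.#####..#.##.
#.#.#.###.####..#
######.#.#.##.###
position 4 holds #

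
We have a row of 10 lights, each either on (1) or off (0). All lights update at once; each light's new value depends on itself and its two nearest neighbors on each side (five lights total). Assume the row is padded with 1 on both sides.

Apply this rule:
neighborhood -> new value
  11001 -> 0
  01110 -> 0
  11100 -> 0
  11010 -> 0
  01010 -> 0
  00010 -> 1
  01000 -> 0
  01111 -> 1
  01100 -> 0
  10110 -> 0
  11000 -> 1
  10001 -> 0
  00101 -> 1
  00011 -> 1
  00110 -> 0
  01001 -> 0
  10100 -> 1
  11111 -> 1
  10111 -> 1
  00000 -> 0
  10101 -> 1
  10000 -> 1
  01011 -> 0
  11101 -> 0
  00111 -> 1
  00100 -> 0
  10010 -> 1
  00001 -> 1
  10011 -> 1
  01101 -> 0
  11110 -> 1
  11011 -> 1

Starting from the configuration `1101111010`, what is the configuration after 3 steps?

step 1: 1011110010
step 2: 0111100110
step 3: 1111001001

1111001001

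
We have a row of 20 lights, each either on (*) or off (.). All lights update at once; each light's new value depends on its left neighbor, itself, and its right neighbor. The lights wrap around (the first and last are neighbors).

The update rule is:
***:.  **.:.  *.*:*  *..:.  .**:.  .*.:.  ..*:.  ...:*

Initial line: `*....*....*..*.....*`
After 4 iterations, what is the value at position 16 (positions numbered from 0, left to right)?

.

..**...**......***..
*....*....****.....*
..**...**......***..  (repeats iteration 1; period 2)
iteration 4: *....*....****.....*
position 16 holds .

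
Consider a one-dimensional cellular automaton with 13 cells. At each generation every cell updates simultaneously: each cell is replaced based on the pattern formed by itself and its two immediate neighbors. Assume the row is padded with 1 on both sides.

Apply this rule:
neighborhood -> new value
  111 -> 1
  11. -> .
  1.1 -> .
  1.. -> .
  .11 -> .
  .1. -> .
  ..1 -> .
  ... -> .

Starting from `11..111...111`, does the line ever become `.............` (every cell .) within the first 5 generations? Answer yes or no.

1....1.....11
............1
.............
all cells are . at generation 3

yes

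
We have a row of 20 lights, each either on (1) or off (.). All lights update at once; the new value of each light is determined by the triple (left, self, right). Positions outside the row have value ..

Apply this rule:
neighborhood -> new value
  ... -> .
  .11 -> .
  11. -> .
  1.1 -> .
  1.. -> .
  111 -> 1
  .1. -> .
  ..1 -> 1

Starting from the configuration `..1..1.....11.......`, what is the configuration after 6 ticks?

.....1..............

tick 1: .1..1.....1.........
tick 2: 1..1.....1..........
tick 3: ..1.....1...........
tick 4: .1.....1............
tick 5: 1.....1.............
tick 6: .....1..............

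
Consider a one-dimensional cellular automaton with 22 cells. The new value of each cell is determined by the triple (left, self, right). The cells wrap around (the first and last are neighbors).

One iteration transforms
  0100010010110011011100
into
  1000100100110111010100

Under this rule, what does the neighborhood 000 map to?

0

At position 3 the neighborhood is 000; the next row has 0 there.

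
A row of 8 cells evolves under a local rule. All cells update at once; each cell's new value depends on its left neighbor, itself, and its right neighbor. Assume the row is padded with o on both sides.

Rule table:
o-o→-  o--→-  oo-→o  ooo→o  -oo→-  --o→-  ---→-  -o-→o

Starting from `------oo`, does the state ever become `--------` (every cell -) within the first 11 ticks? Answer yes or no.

tick 1: -------o
tick 2: --------
all cells are - at tick 2

yes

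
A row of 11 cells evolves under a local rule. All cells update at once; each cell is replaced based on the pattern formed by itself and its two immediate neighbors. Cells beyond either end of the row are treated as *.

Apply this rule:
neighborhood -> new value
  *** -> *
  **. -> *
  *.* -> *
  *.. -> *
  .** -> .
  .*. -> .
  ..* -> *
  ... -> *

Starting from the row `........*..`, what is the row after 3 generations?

********.**
*********.*
**********.

**********.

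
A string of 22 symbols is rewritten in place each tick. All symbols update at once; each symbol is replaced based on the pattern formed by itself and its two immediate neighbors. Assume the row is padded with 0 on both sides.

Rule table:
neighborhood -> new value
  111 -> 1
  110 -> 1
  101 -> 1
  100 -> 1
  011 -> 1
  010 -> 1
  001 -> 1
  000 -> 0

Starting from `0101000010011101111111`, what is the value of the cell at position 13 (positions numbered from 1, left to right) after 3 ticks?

1111100111111111111111
1111111111111111111111
1111111111111111111111
position 13 holds 1

1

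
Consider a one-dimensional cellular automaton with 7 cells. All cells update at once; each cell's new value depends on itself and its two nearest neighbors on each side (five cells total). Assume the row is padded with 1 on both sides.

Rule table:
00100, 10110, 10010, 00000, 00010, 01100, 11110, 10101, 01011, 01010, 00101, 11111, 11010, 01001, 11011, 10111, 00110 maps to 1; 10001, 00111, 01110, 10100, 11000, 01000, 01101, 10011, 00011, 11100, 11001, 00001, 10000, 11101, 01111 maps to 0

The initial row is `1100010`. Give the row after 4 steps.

1000111
0000001
0011000
0011000

0011000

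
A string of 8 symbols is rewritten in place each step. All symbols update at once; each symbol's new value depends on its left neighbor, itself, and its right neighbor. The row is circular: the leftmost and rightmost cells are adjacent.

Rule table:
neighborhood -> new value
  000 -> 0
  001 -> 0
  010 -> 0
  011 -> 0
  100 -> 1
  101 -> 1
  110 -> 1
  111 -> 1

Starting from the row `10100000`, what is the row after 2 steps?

01010000
00101000

00101000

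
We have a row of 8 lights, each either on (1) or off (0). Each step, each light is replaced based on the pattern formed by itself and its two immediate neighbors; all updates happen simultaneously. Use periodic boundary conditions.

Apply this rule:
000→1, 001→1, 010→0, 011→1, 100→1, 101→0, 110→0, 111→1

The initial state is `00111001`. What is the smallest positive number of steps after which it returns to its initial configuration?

8

11110110
11100100
11011011
10010011
01101111
01001110
10111101
00111001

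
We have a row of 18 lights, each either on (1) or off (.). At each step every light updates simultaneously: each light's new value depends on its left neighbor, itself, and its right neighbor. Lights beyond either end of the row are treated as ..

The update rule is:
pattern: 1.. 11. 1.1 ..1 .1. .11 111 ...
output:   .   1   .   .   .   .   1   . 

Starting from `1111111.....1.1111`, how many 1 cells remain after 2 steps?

.111111........111
..11111.........11
count of 1: 7

7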